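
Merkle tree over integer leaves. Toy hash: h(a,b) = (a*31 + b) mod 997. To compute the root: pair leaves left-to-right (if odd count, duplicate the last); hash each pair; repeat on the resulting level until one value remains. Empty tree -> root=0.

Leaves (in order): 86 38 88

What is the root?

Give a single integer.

L0: [86, 38, 88]
L1: h(86,38)=(86*31+38)%997=710 h(88,88)=(88*31+88)%997=822 -> [710, 822]
L2: h(710,822)=(710*31+822)%997=898 -> [898]

Answer: 898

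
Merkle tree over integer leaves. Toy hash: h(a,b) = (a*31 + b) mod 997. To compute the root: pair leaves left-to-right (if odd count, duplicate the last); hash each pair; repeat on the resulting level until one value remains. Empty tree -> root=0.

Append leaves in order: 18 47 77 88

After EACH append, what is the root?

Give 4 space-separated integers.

After append 18 (leaves=[18]):
  L0: [18]
  root=18
After append 47 (leaves=[18, 47]):
  L0: [18, 47]
  L1: h(18,47)=(18*31+47)%997=605 -> [605]
  root=605
After append 77 (leaves=[18, 47, 77]):
  L0: [18, 47, 77]
  L1: h(18,47)=(18*31+47)%997=605 h(77,77)=(77*31+77)%997=470 -> [605, 470]
  L2: h(605,470)=(605*31+470)%997=282 -> [282]
  root=282
After append 88 (leaves=[18, 47, 77, 88]):
  L0: [18, 47, 77, 88]
  L1: h(18,47)=(18*31+47)%997=605 h(77,88)=(77*31+88)%997=481 -> [605, 481]
  L2: h(605,481)=(605*31+481)%997=293 -> [293]
  root=293

Answer: 18 605 282 293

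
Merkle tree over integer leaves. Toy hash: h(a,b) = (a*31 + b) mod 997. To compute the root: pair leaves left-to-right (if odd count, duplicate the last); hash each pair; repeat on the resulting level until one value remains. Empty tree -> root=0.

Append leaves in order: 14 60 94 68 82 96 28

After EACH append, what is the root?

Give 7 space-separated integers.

Answer: 14 494 376 350 103 551 803

Derivation:
After append 14 (leaves=[14]):
  L0: [14]
  root=14
After append 60 (leaves=[14, 60]):
  L0: [14, 60]
  L1: h(14,60)=(14*31+60)%997=494 -> [494]
  root=494
After append 94 (leaves=[14, 60, 94]):
  L0: [14, 60, 94]
  L1: h(14,60)=(14*31+60)%997=494 h(94,94)=(94*31+94)%997=17 -> [494, 17]
  L2: h(494,17)=(494*31+17)%997=376 -> [376]
  root=376
After append 68 (leaves=[14, 60, 94, 68]):
  L0: [14, 60, 94, 68]
  L1: h(14,60)=(14*31+60)%997=494 h(94,68)=(94*31+68)%997=988 -> [494, 988]
  L2: h(494,988)=(494*31+988)%997=350 -> [350]
  root=350
After append 82 (leaves=[14, 60, 94, 68, 82]):
  L0: [14, 60, 94, 68, 82]
  L1: h(14,60)=(14*31+60)%997=494 h(94,68)=(94*31+68)%997=988 h(82,82)=(82*31+82)%997=630 -> [494, 988, 630]
  L2: h(494,988)=(494*31+988)%997=350 h(630,630)=(630*31+630)%997=220 -> [350, 220]
  L3: h(350,220)=(350*31+220)%997=103 -> [103]
  root=103
After append 96 (leaves=[14, 60, 94, 68, 82, 96]):
  L0: [14, 60, 94, 68, 82, 96]
  L1: h(14,60)=(14*31+60)%997=494 h(94,68)=(94*31+68)%997=988 h(82,96)=(82*31+96)%997=644 -> [494, 988, 644]
  L2: h(494,988)=(494*31+988)%997=350 h(644,644)=(644*31+644)%997=668 -> [350, 668]
  L3: h(350,668)=(350*31+668)%997=551 -> [551]
  root=551
After append 28 (leaves=[14, 60, 94, 68, 82, 96, 28]):
  L0: [14, 60, 94, 68, 82, 96, 28]
  L1: h(14,60)=(14*31+60)%997=494 h(94,68)=(94*31+68)%997=988 h(82,96)=(82*31+96)%997=644 h(28,28)=(28*31+28)%997=896 -> [494, 988, 644, 896]
  L2: h(494,988)=(494*31+988)%997=350 h(644,896)=(644*31+896)%997=920 -> [350, 920]
  L3: h(350,920)=(350*31+920)%997=803 -> [803]
  root=803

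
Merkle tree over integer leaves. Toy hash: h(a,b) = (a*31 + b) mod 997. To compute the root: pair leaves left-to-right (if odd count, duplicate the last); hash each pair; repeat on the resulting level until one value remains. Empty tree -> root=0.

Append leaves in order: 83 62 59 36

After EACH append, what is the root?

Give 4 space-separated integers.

Answer: 83 641 822 799

Derivation:
After append 83 (leaves=[83]):
  L0: [83]
  root=83
After append 62 (leaves=[83, 62]):
  L0: [83, 62]
  L1: h(83,62)=(83*31+62)%997=641 -> [641]
  root=641
After append 59 (leaves=[83, 62, 59]):
  L0: [83, 62, 59]
  L1: h(83,62)=(83*31+62)%997=641 h(59,59)=(59*31+59)%997=891 -> [641, 891]
  L2: h(641,891)=(641*31+891)%997=822 -> [822]
  root=822
After append 36 (leaves=[83, 62, 59, 36]):
  L0: [83, 62, 59, 36]
  L1: h(83,62)=(83*31+62)%997=641 h(59,36)=(59*31+36)%997=868 -> [641, 868]
  L2: h(641,868)=(641*31+868)%997=799 -> [799]
  root=799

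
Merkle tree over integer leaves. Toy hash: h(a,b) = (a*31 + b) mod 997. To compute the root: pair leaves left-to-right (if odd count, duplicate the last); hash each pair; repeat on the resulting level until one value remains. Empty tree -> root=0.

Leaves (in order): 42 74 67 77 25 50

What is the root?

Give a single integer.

Answer: 767

Derivation:
L0: [42, 74, 67, 77, 25, 50]
L1: h(42,74)=(42*31+74)%997=379 h(67,77)=(67*31+77)%997=160 h(25,50)=(25*31+50)%997=825 -> [379, 160, 825]
L2: h(379,160)=(379*31+160)%997=942 h(825,825)=(825*31+825)%997=478 -> [942, 478]
L3: h(942,478)=(942*31+478)%997=767 -> [767]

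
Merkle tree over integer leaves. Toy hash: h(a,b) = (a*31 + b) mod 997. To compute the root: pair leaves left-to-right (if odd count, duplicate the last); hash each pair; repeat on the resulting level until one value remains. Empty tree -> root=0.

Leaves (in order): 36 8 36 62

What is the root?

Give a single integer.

L0: [36, 8, 36, 62]
L1: h(36,8)=(36*31+8)%997=127 h(36,62)=(36*31+62)%997=181 -> [127, 181]
L2: h(127,181)=(127*31+181)%997=130 -> [130]

Answer: 130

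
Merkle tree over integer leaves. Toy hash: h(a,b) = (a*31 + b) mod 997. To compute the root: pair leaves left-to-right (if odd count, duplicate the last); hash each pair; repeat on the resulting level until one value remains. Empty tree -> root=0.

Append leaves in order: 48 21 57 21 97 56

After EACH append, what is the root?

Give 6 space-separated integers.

After append 48 (leaves=[48]):
  L0: [48]
  root=48
After append 21 (leaves=[48, 21]):
  L0: [48, 21]
  L1: h(48,21)=(48*31+21)%997=512 -> [512]
  root=512
After append 57 (leaves=[48, 21, 57]):
  L0: [48, 21, 57]
  L1: h(48,21)=(48*31+21)%997=512 h(57,57)=(57*31+57)%997=827 -> [512, 827]
  L2: h(512,827)=(512*31+827)%997=747 -> [747]
  root=747
After append 21 (leaves=[48, 21, 57, 21]):
  L0: [48, 21, 57, 21]
  L1: h(48,21)=(48*31+21)%997=512 h(57,21)=(57*31+21)%997=791 -> [512, 791]
  L2: h(512,791)=(512*31+791)%997=711 -> [711]
  root=711
After append 97 (leaves=[48, 21, 57, 21, 97]):
  L0: [48, 21, 57, 21, 97]
  L1: h(48,21)=(48*31+21)%997=512 h(57,21)=(57*31+21)%997=791 h(97,97)=(97*31+97)%997=113 -> [512, 791, 113]
  L2: h(512,791)=(512*31+791)%997=711 h(113,113)=(113*31+113)%997=625 -> [711, 625]
  L3: h(711,625)=(711*31+625)%997=732 -> [732]
  root=732
After append 56 (leaves=[48, 21, 57, 21, 97, 56]):
  L0: [48, 21, 57, 21, 97, 56]
  L1: h(48,21)=(48*31+21)%997=512 h(57,21)=(57*31+21)%997=791 h(97,56)=(97*31+56)%997=72 -> [512, 791, 72]
  L2: h(512,791)=(512*31+791)%997=711 h(72,72)=(72*31+72)%997=310 -> [711, 310]
  L3: h(711,310)=(711*31+310)%997=417 -> [417]
  root=417

Answer: 48 512 747 711 732 417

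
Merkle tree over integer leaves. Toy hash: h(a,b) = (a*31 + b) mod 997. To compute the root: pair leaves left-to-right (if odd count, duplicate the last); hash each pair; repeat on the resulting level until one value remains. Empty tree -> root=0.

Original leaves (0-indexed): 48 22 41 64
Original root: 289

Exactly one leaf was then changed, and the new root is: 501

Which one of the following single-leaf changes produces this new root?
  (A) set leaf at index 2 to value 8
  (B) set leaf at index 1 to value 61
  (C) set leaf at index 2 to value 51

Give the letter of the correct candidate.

Original leaves: [48, 22, 41, 64]
Target new root: 501
Try each candidate change and compute the resulting root:
Candidate A: set leaf[2] = 8 -> leaves = [48, 22, 8, 64]
  L0: [48, 22, 8, 64]
  L1: h(48,22)=(48*31+22)%997=513 h(8,64)=(8*31+64)%997=312 -> [513, 312]
  L2: h(513,312)=(513*31+312)%997=263 -> [263]
  root = 263 != target 501
Candidate B: set leaf[1] = 61 -> leaves = [48, 61, 41, 64]
  L0: [48, 61, 41, 64]
  L1: h(48,61)=(48*31+61)%997=552 h(41,64)=(41*31+64)%997=338 -> [552, 338]
  L2: h(552,338)=(552*31+338)%997=501 -> [501]
  root = 501 == target 501  ** MATCH **
Candidate C: set leaf[2] = 51 -> leaves = [48, 22, 51, 64]
  L0: [48, 22, 51, 64]
  L1: h(48,22)=(48*31+22)%997=513 h(51,64)=(51*31+64)%997=648 -> [513, 648]
  L2: h(513,648)=(513*31+648)%997=599 -> [599]
  root = 599 != target 501
Candidate B produces the target root.

Answer: B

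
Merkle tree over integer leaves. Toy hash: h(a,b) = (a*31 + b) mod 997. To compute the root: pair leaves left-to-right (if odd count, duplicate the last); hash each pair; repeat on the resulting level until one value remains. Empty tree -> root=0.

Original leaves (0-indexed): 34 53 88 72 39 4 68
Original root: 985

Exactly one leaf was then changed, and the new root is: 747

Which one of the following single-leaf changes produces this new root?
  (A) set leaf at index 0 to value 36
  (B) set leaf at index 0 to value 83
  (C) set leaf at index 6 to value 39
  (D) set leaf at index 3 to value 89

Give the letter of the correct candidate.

Original leaves: [34, 53, 88, 72, 39, 4, 68]
Target new root: 747
Try each candidate change and compute the resulting root:
Candidate A: set leaf[0] = 36 -> leaves = [36, 53, 88, 72, 39, 4, 68]
  L0: [36, 53, 88, 72, 39, 4, 68]
  L1: h(36,53)=(36*31+53)%997=172 h(88,72)=(88*31+72)%997=806 h(39,4)=(39*31+4)%997=216 h(68,68)=(68*31+68)%997=182 -> [172, 806, 216, 182]
  L2: h(172,806)=(172*31+806)%997=156 h(216,182)=(216*31+182)%997=896 -> [156, 896]
  L3: h(156,896)=(156*31+896)%997=747 -> [747]
  root = 747 == target 747  ** MATCH **
Candidate B: set leaf[0] = 83 -> leaves = [83, 53, 88, 72, 39, 4, 68]
  L0: [83, 53, 88, 72, 39, 4, 68]
  L1: h(83,53)=(83*31+53)%997=632 h(88,72)=(88*31+72)%997=806 h(39,4)=(39*31+4)%997=216 h(68,68)=(68*31+68)%997=182 -> [632, 806, 216, 182]
  L2: h(632,806)=(632*31+806)%997=458 h(216,182)=(216*31+182)%997=896 -> [458, 896]
  L3: h(458,896)=(458*31+896)%997=139 -> [139]
  root = 139 != target 747
Candidate C: set leaf[6] = 39 -> leaves = [34, 53, 88, 72, 39, 4, 39]
  L0: [34, 53, 88, 72, 39, 4, 39]
  L1: h(34,53)=(34*31+53)%997=110 h(88,72)=(88*31+72)%997=806 h(39,4)=(39*31+4)%997=216 h(39,39)=(39*31+39)%997=251 -> [110, 806, 216, 251]
  L2: h(110,806)=(110*31+806)%997=228 h(216,251)=(216*31+251)%997=965 -> [228, 965]
  L3: h(228,965)=(228*31+965)%997=57 -> [57]
  root = 57 != target 747
Candidate D: set leaf[3] = 89 -> leaves = [34, 53, 88, 89, 39, 4, 68]
  L0: [34, 53, 88, 89, 39, 4, 68]
  L1: h(34,53)=(34*31+53)%997=110 h(88,89)=(88*31+89)%997=823 h(39,4)=(39*31+4)%997=216 h(68,68)=(68*31+68)%997=182 -> [110, 823, 216, 182]
  L2: h(110,823)=(110*31+823)%997=245 h(216,182)=(216*31+182)%997=896 -> [245, 896]
  L3: h(245,896)=(245*31+896)%997=515 -> [515]
  root = 515 != target 747
Candidate A produces the target root.

Answer: A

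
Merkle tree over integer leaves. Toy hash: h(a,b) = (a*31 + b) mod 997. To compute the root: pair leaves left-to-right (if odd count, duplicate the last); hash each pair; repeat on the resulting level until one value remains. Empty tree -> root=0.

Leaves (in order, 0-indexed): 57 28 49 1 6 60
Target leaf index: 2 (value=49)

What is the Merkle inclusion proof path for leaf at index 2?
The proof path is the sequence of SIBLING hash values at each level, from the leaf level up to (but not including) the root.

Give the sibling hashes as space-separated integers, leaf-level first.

Answer: 1 798 893

Derivation:
L0 (leaves): [57, 28, 49, 1, 6, 60], target index=2
L1: h(57,28)=(57*31+28)%997=798 [pair 0] h(49,1)=(49*31+1)%997=523 [pair 1] h(6,60)=(6*31+60)%997=246 [pair 2] -> [798, 523, 246]
  Sibling for proof at L0: 1
L2: h(798,523)=(798*31+523)%997=336 [pair 0] h(246,246)=(246*31+246)%997=893 [pair 1] -> [336, 893]
  Sibling for proof at L1: 798
L3: h(336,893)=(336*31+893)%997=342 [pair 0] -> [342]
  Sibling for proof at L2: 893
Root: 342
Proof path (sibling hashes from leaf to root): [1, 798, 893]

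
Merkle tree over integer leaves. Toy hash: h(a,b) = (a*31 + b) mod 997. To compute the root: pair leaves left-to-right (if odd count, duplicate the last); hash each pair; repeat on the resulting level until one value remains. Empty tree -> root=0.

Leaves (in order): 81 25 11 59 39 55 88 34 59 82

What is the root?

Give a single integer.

L0: [81, 25, 11, 59, 39, 55, 88, 34, 59, 82]
L1: h(81,25)=(81*31+25)%997=542 h(11,59)=(11*31+59)%997=400 h(39,55)=(39*31+55)%997=267 h(88,34)=(88*31+34)%997=768 h(59,82)=(59*31+82)%997=914 -> [542, 400, 267, 768, 914]
L2: h(542,400)=(542*31+400)%997=253 h(267,768)=(267*31+768)%997=72 h(914,914)=(914*31+914)%997=335 -> [253, 72, 335]
L3: h(253,72)=(253*31+72)%997=936 h(335,335)=(335*31+335)%997=750 -> [936, 750]
L4: h(936,750)=(936*31+750)%997=853 -> [853]

Answer: 853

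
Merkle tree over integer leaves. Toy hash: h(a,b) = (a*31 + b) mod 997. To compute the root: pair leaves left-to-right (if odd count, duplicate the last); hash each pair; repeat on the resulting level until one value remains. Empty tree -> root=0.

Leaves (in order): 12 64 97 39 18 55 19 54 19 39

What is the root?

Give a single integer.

Answer: 837

Derivation:
L0: [12, 64, 97, 39, 18, 55, 19, 54, 19, 39]
L1: h(12,64)=(12*31+64)%997=436 h(97,39)=(97*31+39)%997=55 h(18,55)=(18*31+55)%997=613 h(19,54)=(19*31+54)%997=643 h(19,39)=(19*31+39)%997=628 -> [436, 55, 613, 643, 628]
L2: h(436,55)=(436*31+55)%997=610 h(613,643)=(613*31+643)%997=703 h(628,628)=(628*31+628)%997=156 -> [610, 703, 156]
L3: h(610,703)=(610*31+703)%997=670 h(156,156)=(156*31+156)%997=7 -> [670, 7]
L4: h(670,7)=(670*31+7)%997=837 -> [837]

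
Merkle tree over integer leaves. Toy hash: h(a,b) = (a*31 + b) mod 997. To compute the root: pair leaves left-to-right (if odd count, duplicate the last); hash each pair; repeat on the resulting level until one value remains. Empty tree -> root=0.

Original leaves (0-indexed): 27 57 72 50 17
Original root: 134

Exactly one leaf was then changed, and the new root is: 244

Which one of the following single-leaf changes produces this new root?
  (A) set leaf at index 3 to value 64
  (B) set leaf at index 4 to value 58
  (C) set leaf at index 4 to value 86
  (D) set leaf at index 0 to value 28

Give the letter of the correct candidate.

Original leaves: [27, 57, 72, 50, 17]
Target new root: 244
Try each candidate change and compute the resulting root:
Candidate A: set leaf[3] = 64 -> leaves = [27, 57, 72, 64, 17]
  L0: [27, 57, 72, 64, 17]
  L1: h(27,57)=(27*31+57)%997=894 h(72,64)=(72*31+64)%997=302 h(17,17)=(17*31+17)%997=544 -> [894, 302, 544]
  L2: h(894,302)=(894*31+302)%997=100 h(544,544)=(544*31+544)%997=459 -> [100, 459]
  L3: h(100,459)=(100*31+459)%997=568 -> [568]
  root = 568 != target 244
Candidate B: set leaf[4] = 58 -> leaves = [27, 57, 72, 50, 58]
  L0: [27, 57, 72, 50, 58]
  L1: h(27,57)=(27*31+57)%997=894 h(72,50)=(72*31+50)%997=288 h(58,58)=(58*31+58)%997=859 -> [894, 288, 859]
  L2: h(894,288)=(894*31+288)%997=86 h(859,859)=(859*31+859)%997=569 -> [86, 569]
  L3: h(86,569)=(86*31+569)%997=244 -> [244]
  root = 244 == target 244  ** MATCH **
Candidate C: set leaf[4] = 86 -> leaves = [27, 57, 72, 50, 86]
  L0: [27, 57, 72, 50, 86]
  L1: h(27,57)=(27*31+57)%997=894 h(72,50)=(72*31+50)%997=288 h(86,86)=(86*31+86)%997=758 -> [894, 288, 758]
  L2: h(894,288)=(894*31+288)%997=86 h(758,758)=(758*31+758)%997=328 -> [86, 328]
  L3: h(86,328)=(86*31+328)%997=3 -> [3]
  root = 3 != target 244
Candidate D: set leaf[0] = 28 -> leaves = [28, 57, 72, 50, 17]
  L0: [28, 57, 72, 50, 17]
  L1: h(28,57)=(28*31+57)%997=925 h(72,50)=(72*31+50)%997=288 h(17,17)=(17*31+17)%997=544 -> [925, 288, 544]
  L2: h(925,288)=(925*31+288)%997=50 h(544,544)=(544*31+544)%997=459 -> [50, 459]
  L3: h(50,459)=(50*31+459)%997=15 -> [15]
  root = 15 != target 244
Candidate B produces the target root.

Answer: B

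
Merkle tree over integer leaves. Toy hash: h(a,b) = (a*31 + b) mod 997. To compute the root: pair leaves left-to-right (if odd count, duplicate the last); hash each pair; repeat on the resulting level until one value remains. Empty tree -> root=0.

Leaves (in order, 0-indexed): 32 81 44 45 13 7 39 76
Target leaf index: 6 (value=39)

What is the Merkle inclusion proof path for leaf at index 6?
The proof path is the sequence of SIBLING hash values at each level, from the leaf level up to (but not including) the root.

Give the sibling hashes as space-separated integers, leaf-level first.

L0 (leaves): [32, 81, 44, 45, 13, 7, 39, 76], target index=6
L1: h(32,81)=(32*31+81)%997=76 [pair 0] h(44,45)=(44*31+45)%997=412 [pair 1] h(13,7)=(13*31+7)%997=410 [pair 2] h(39,76)=(39*31+76)%997=288 [pair 3] -> [76, 412, 410, 288]
  Sibling for proof at L0: 76
L2: h(76,412)=(76*31+412)%997=774 [pair 0] h(410,288)=(410*31+288)%997=37 [pair 1] -> [774, 37]
  Sibling for proof at L1: 410
L3: h(774,37)=(774*31+37)%997=103 [pair 0] -> [103]
  Sibling for proof at L2: 774
Root: 103
Proof path (sibling hashes from leaf to root): [76, 410, 774]

Answer: 76 410 774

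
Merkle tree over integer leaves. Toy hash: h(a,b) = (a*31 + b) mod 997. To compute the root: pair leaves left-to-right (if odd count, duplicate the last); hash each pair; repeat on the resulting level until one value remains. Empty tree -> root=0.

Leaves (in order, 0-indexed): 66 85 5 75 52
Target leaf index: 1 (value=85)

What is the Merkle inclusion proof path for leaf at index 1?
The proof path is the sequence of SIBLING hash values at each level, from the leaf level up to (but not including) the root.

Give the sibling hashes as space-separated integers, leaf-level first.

Answer: 66 230 407

Derivation:
L0 (leaves): [66, 85, 5, 75, 52], target index=1
L1: h(66,85)=(66*31+85)%997=137 [pair 0] h(5,75)=(5*31+75)%997=230 [pair 1] h(52,52)=(52*31+52)%997=667 [pair 2] -> [137, 230, 667]
  Sibling for proof at L0: 66
L2: h(137,230)=(137*31+230)%997=489 [pair 0] h(667,667)=(667*31+667)%997=407 [pair 1] -> [489, 407]
  Sibling for proof at L1: 230
L3: h(489,407)=(489*31+407)%997=611 [pair 0] -> [611]
  Sibling for proof at L2: 407
Root: 611
Proof path (sibling hashes from leaf to root): [66, 230, 407]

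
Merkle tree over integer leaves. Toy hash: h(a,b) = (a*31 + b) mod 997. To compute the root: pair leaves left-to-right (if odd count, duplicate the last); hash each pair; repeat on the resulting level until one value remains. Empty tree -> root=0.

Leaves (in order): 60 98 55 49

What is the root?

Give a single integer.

L0: [60, 98, 55, 49]
L1: h(60,98)=(60*31+98)%997=961 h(55,49)=(55*31+49)%997=757 -> [961, 757]
L2: h(961,757)=(961*31+757)%997=638 -> [638]

Answer: 638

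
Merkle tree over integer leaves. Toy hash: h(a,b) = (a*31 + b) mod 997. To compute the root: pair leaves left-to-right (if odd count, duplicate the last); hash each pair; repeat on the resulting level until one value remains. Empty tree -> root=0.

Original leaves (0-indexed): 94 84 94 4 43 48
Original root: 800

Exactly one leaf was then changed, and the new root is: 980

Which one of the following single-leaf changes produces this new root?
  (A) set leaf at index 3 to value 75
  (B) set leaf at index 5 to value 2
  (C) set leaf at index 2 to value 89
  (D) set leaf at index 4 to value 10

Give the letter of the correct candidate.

Original leaves: [94, 84, 94, 4, 43, 48]
Target new root: 980
Try each candidate change and compute the resulting root:
Candidate A: set leaf[3] = 75 -> leaves = [94, 84, 94, 75, 43, 48]
  L0: [94, 84, 94, 75, 43, 48]
  L1: h(94,84)=(94*31+84)%997=7 h(94,75)=(94*31+75)%997=995 h(43,48)=(43*31+48)%997=384 -> [7, 995, 384]
  L2: h(7,995)=(7*31+995)%997=215 h(384,384)=(384*31+384)%997=324 -> [215, 324]
  L3: h(215,324)=(215*31+324)%997=10 -> [10]
  root = 10 != target 980
Candidate B: set leaf[5] = 2 -> leaves = [94, 84, 94, 4, 43, 2]
  L0: [94, 84, 94, 4, 43, 2]
  L1: h(94,84)=(94*31+84)%997=7 h(94,4)=(94*31+4)%997=924 h(43,2)=(43*31+2)%997=338 -> [7, 924, 338]
  L2: h(7,924)=(7*31+924)%997=144 h(338,338)=(338*31+338)%997=846 -> [144, 846]
  L3: h(144,846)=(144*31+846)%997=325 -> [325]
  root = 325 != target 980
Candidate C: set leaf[2] = 89 -> leaves = [94, 84, 89, 4, 43, 48]
  L0: [94, 84, 89, 4, 43, 48]
  L1: h(94,84)=(94*31+84)%997=7 h(89,4)=(89*31+4)%997=769 h(43,48)=(43*31+48)%997=384 -> [7, 769, 384]
  L2: h(7,769)=(7*31+769)%997=986 h(384,384)=(384*31+384)%997=324 -> [986, 324]
  L3: h(986,324)=(986*31+324)%997=980 -> [980]
  root = 980 == target 980  ** MATCH **
Candidate D: set leaf[4] = 10 -> leaves = [94, 84, 94, 4, 10, 48]
  L0: [94, 84, 94, 4, 10, 48]
  L1: h(94,84)=(94*31+84)%997=7 h(94,4)=(94*31+4)%997=924 h(10,48)=(10*31+48)%997=358 -> [7, 924, 358]
  L2: h(7,924)=(7*31+924)%997=144 h(358,358)=(358*31+358)%997=489 -> [144, 489]
  L3: h(144,489)=(144*31+489)%997=965 -> [965]
  root = 965 != target 980
Candidate C produces the target root.

Answer: C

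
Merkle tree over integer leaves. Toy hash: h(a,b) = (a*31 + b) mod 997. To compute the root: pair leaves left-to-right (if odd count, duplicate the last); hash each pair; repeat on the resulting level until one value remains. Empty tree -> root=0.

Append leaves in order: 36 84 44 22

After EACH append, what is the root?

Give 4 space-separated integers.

Answer: 36 203 722 700

Derivation:
After append 36 (leaves=[36]):
  L0: [36]
  root=36
After append 84 (leaves=[36, 84]):
  L0: [36, 84]
  L1: h(36,84)=(36*31+84)%997=203 -> [203]
  root=203
After append 44 (leaves=[36, 84, 44]):
  L0: [36, 84, 44]
  L1: h(36,84)=(36*31+84)%997=203 h(44,44)=(44*31+44)%997=411 -> [203, 411]
  L2: h(203,411)=(203*31+411)%997=722 -> [722]
  root=722
After append 22 (leaves=[36, 84, 44, 22]):
  L0: [36, 84, 44, 22]
  L1: h(36,84)=(36*31+84)%997=203 h(44,22)=(44*31+22)%997=389 -> [203, 389]
  L2: h(203,389)=(203*31+389)%997=700 -> [700]
  root=700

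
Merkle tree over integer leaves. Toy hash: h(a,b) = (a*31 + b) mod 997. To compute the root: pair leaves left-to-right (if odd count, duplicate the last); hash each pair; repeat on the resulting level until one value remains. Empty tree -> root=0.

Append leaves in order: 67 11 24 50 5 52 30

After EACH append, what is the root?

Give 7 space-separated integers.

After append 67 (leaves=[67]):
  L0: [67]
  root=67
After append 11 (leaves=[67, 11]):
  L0: [67, 11]
  L1: h(67,11)=(67*31+11)%997=94 -> [94]
  root=94
After append 24 (leaves=[67, 11, 24]):
  L0: [67, 11, 24]
  L1: h(67,11)=(67*31+11)%997=94 h(24,24)=(24*31+24)%997=768 -> [94, 768]
  L2: h(94,768)=(94*31+768)%997=691 -> [691]
  root=691
After append 50 (leaves=[67, 11, 24, 50]):
  L0: [67, 11, 24, 50]
  L1: h(67,11)=(67*31+11)%997=94 h(24,50)=(24*31+50)%997=794 -> [94, 794]
  L2: h(94,794)=(94*31+794)%997=717 -> [717]
  root=717
After append 5 (leaves=[67, 11, 24, 50, 5]):
  L0: [67, 11, 24, 50, 5]
  L1: h(67,11)=(67*31+11)%997=94 h(24,50)=(24*31+50)%997=794 h(5,5)=(5*31+5)%997=160 -> [94, 794, 160]
  L2: h(94,794)=(94*31+794)%997=717 h(160,160)=(160*31+160)%997=135 -> [717, 135]
  L3: h(717,135)=(717*31+135)%997=428 -> [428]
  root=428
After append 52 (leaves=[67, 11, 24, 50, 5, 52]):
  L0: [67, 11, 24, 50, 5, 52]
  L1: h(67,11)=(67*31+11)%997=94 h(24,50)=(24*31+50)%997=794 h(5,52)=(5*31+52)%997=207 -> [94, 794, 207]
  L2: h(94,794)=(94*31+794)%997=717 h(207,207)=(207*31+207)%997=642 -> [717, 642]
  L3: h(717,642)=(717*31+642)%997=935 -> [935]
  root=935
After append 30 (leaves=[67, 11, 24, 50, 5, 52, 30]):
  L0: [67, 11, 24, 50, 5, 52, 30]
  L1: h(67,11)=(67*31+11)%997=94 h(24,50)=(24*31+50)%997=794 h(5,52)=(5*31+52)%997=207 h(30,30)=(30*31+30)%997=960 -> [94, 794, 207, 960]
  L2: h(94,794)=(94*31+794)%997=717 h(207,960)=(207*31+960)%997=398 -> [717, 398]
  L3: h(717,398)=(717*31+398)%997=691 -> [691]
  root=691

Answer: 67 94 691 717 428 935 691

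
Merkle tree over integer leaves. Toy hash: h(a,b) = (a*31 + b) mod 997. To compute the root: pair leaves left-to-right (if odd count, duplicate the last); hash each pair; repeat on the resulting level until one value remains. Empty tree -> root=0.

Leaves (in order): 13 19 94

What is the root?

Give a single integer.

L0: [13, 19, 94]
L1: h(13,19)=(13*31+19)%997=422 h(94,94)=(94*31+94)%997=17 -> [422, 17]
L2: h(422,17)=(422*31+17)%997=138 -> [138]

Answer: 138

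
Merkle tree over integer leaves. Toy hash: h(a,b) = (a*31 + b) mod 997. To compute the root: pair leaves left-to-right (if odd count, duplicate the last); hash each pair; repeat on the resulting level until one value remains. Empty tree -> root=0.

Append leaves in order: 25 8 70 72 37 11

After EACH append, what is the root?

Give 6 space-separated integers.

Answer: 25 783 591 593 439 604

Derivation:
After append 25 (leaves=[25]):
  L0: [25]
  root=25
After append 8 (leaves=[25, 8]):
  L0: [25, 8]
  L1: h(25,8)=(25*31+8)%997=783 -> [783]
  root=783
After append 70 (leaves=[25, 8, 70]):
  L0: [25, 8, 70]
  L1: h(25,8)=(25*31+8)%997=783 h(70,70)=(70*31+70)%997=246 -> [783, 246]
  L2: h(783,246)=(783*31+246)%997=591 -> [591]
  root=591
After append 72 (leaves=[25, 8, 70, 72]):
  L0: [25, 8, 70, 72]
  L1: h(25,8)=(25*31+8)%997=783 h(70,72)=(70*31+72)%997=248 -> [783, 248]
  L2: h(783,248)=(783*31+248)%997=593 -> [593]
  root=593
After append 37 (leaves=[25, 8, 70, 72, 37]):
  L0: [25, 8, 70, 72, 37]
  L1: h(25,8)=(25*31+8)%997=783 h(70,72)=(70*31+72)%997=248 h(37,37)=(37*31+37)%997=187 -> [783, 248, 187]
  L2: h(783,248)=(783*31+248)%997=593 h(187,187)=(187*31+187)%997=2 -> [593, 2]
  L3: h(593,2)=(593*31+2)%997=439 -> [439]
  root=439
After append 11 (leaves=[25, 8, 70, 72, 37, 11]):
  L0: [25, 8, 70, 72, 37, 11]
  L1: h(25,8)=(25*31+8)%997=783 h(70,72)=(70*31+72)%997=248 h(37,11)=(37*31+11)%997=161 -> [783, 248, 161]
  L2: h(783,248)=(783*31+248)%997=593 h(161,161)=(161*31+161)%997=167 -> [593, 167]
  L3: h(593,167)=(593*31+167)%997=604 -> [604]
  root=604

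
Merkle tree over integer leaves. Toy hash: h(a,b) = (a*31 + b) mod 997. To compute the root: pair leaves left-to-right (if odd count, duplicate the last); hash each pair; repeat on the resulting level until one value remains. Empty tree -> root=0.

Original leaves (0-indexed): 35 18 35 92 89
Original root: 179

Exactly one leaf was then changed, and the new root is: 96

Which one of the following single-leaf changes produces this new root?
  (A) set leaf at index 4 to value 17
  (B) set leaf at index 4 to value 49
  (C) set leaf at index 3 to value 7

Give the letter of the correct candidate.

Answer: B

Derivation:
Original leaves: [35, 18, 35, 92, 89]
Target new root: 96
Try each candidate change and compute the resulting root:
Candidate A: set leaf[4] = 17 -> leaves = [35, 18, 35, 92, 17]
  L0: [35, 18, 35, 92, 17]
  L1: h(35,18)=(35*31+18)%997=106 h(35,92)=(35*31+92)%997=180 h(17,17)=(17*31+17)%997=544 -> [106, 180, 544]
  L2: h(106,180)=(106*31+180)%997=475 h(544,544)=(544*31+544)%997=459 -> [475, 459]
  L3: h(475,459)=(475*31+459)%997=229 -> [229]
  root = 229 != target 96
Candidate B: set leaf[4] = 49 -> leaves = [35, 18, 35, 92, 49]
  L0: [35, 18, 35, 92, 49]
  L1: h(35,18)=(35*31+18)%997=106 h(35,92)=(35*31+92)%997=180 h(49,49)=(49*31+49)%997=571 -> [106, 180, 571]
  L2: h(106,180)=(106*31+180)%997=475 h(571,571)=(571*31+571)%997=326 -> [475, 326]
  L3: h(475,326)=(475*31+326)%997=96 -> [96]
  root = 96 == target 96  ** MATCH **
Candidate C: set leaf[3] = 7 -> leaves = [35, 18, 35, 7, 89]
  L0: [35, 18, 35, 7, 89]
  L1: h(35,18)=(35*31+18)%997=106 h(35,7)=(35*31+7)%997=95 h(89,89)=(89*31+89)%997=854 -> [106, 95, 854]
  L2: h(106,95)=(106*31+95)%997=390 h(854,854)=(854*31+854)%997=409 -> [390, 409]
  L3: h(390,409)=(390*31+409)%997=535 -> [535]
  root = 535 != target 96
Candidate B produces the target root.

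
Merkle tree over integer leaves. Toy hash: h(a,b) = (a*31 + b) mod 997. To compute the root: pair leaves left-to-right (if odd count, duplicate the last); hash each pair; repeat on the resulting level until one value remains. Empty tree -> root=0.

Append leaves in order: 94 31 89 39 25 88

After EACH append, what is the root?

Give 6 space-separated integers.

After append 94 (leaves=[94]):
  L0: [94]
  root=94
After append 31 (leaves=[94, 31]):
  L0: [94, 31]
  L1: h(94,31)=(94*31+31)%997=951 -> [951]
  root=951
After append 89 (leaves=[94, 31, 89]):
  L0: [94, 31, 89]
  L1: h(94,31)=(94*31+31)%997=951 h(89,89)=(89*31+89)%997=854 -> [951, 854]
  L2: h(951,854)=(951*31+854)%997=425 -> [425]
  root=425
After append 39 (leaves=[94, 31, 89, 39]):
  L0: [94, 31, 89, 39]
  L1: h(94,31)=(94*31+31)%997=951 h(89,39)=(89*31+39)%997=804 -> [951, 804]
  L2: h(951,804)=(951*31+804)%997=375 -> [375]
  root=375
After append 25 (leaves=[94, 31, 89, 39, 25]):
  L0: [94, 31, 89, 39, 25]
  L1: h(94,31)=(94*31+31)%997=951 h(89,39)=(89*31+39)%997=804 h(25,25)=(25*31+25)%997=800 -> [951, 804, 800]
  L2: h(951,804)=(951*31+804)%997=375 h(800,800)=(800*31+800)%997=675 -> [375, 675]
  L3: h(375,675)=(375*31+675)%997=336 -> [336]
  root=336
After append 88 (leaves=[94, 31, 89, 39, 25, 88]):
  L0: [94, 31, 89, 39, 25, 88]
  L1: h(94,31)=(94*31+31)%997=951 h(89,39)=(89*31+39)%997=804 h(25,88)=(25*31+88)%997=863 -> [951, 804, 863]
  L2: h(951,804)=(951*31+804)%997=375 h(863,863)=(863*31+863)%997=697 -> [375, 697]
  L3: h(375,697)=(375*31+697)%997=358 -> [358]
  root=358

Answer: 94 951 425 375 336 358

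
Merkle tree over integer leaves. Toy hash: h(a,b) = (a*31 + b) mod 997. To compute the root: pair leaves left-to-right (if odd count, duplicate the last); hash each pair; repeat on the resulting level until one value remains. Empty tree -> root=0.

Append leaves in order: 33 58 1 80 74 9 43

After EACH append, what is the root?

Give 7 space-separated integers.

Answer: 33 84 642 721 421 335 405

Derivation:
After append 33 (leaves=[33]):
  L0: [33]
  root=33
After append 58 (leaves=[33, 58]):
  L0: [33, 58]
  L1: h(33,58)=(33*31+58)%997=84 -> [84]
  root=84
After append 1 (leaves=[33, 58, 1]):
  L0: [33, 58, 1]
  L1: h(33,58)=(33*31+58)%997=84 h(1,1)=(1*31+1)%997=32 -> [84, 32]
  L2: h(84,32)=(84*31+32)%997=642 -> [642]
  root=642
After append 80 (leaves=[33, 58, 1, 80]):
  L0: [33, 58, 1, 80]
  L1: h(33,58)=(33*31+58)%997=84 h(1,80)=(1*31+80)%997=111 -> [84, 111]
  L2: h(84,111)=(84*31+111)%997=721 -> [721]
  root=721
After append 74 (leaves=[33, 58, 1, 80, 74]):
  L0: [33, 58, 1, 80, 74]
  L1: h(33,58)=(33*31+58)%997=84 h(1,80)=(1*31+80)%997=111 h(74,74)=(74*31+74)%997=374 -> [84, 111, 374]
  L2: h(84,111)=(84*31+111)%997=721 h(374,374)=(374*31+374)%997=4 -> [721, 4]
  L3: h(721,4)=(721*31+4)%997=421 -> [421]
  root=421
After append 9 (leaves=[33, 58, 1, 80, 74, 9]):
  L0: [33, 58, 1, 80, 74, 9]
  L1: h(33,58)=(33*31+58)%997=84 h(1,80)=(1*31+80)%997=111 h(74,9)=(74*31+9)%997=309 -> [84, 111, 309]
  L2: h(84,111)=(84*31+111)%997=721 h(309,309)=(309*31+309)%997=915 -> [721, 915]
  L3: h(721,915)=(721*31+915)%997=335 -> [335]
  root=335
After append 43 (leaves=[33, 58, 1, 80, 74, 9, 43]):
  L0: [33, 58, 1, 80, 74, 9, 43]
  L1: h(33,58)=(33*31+58)%997=84 h(1,80)=(1*31+80)%997=111 h(74,9)=(74*31+9)%997=309 h(43,43)=(43*31+43)%997=379 -> [84, 111, 309, 379]
  L2: h(84,111)=(84*31+111)%997=721 h(309,379)=(309*31+379)%997=985 -> [721, 985]
  L3: h(721,985)=(721*31+985)%997=405 -> [405]
  root=405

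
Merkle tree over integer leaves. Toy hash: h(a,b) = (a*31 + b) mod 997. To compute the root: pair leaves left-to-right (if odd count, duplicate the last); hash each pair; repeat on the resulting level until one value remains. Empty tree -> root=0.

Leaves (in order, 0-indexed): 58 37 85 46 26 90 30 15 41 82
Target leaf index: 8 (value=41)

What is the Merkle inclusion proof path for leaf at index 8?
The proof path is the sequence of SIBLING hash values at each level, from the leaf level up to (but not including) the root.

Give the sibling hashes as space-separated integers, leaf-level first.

L0 (leaves): [58, 37, 85, 46, 26, 90, 30, 15, 41, 82], target index=8
L1: h(58,37)=(58*31+37)%997=838 [pair 0] h(85,46)=(85*31+46)%997=687 [pair 1] h(26,90)=(26*31+90)%997=896 [pair 2] h(30,15)=(30*31+15)%997=945 [pair 3] h(41,82)=(41*31+82)%997=356 [pair 4] -> [838, 687, 896, 945, 356]
  Sibling for proof at L0: 82
L2: h(838,687)=(838*31+687)%997=743 [pair 0] h(896,945)=(896*31+945)%997=805 [pair 1] h(356,356)=(356*31+356)%997=425 [pair 2] -> [743, 805, 425]
  Sibling for proof at L1: 356
L3: h(743,805)=(743*31+805)%997=907 [pair 0] h(425,425)=(425*31+425)%997=639 [pair 1] -> [907, 639]
  Sibling for proof at L2: 425
L4: h(907,639)=(907*31+639)%997=840 [pair 0] -> [840]
  Sibling for proof at L3: 907
Root: 840
Proof path (sibling hashes from leaf to root): [82, 356, 425, 907]

Answer: 82 356 425 907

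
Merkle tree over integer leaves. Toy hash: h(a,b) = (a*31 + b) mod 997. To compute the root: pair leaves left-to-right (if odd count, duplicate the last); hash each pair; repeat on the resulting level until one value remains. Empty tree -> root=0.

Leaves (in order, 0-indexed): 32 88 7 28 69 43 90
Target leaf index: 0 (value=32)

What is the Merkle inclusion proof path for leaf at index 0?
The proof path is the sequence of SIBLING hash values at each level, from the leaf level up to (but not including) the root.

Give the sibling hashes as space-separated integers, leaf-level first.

L0 (leaves): [32, 88, 7, 28, 69, 43, 90], target index=0
L1: h(32,88)=(32*31+88)%997=83 [pair 0] h(7,28)=(7*31+28)%997=245 [pair 1] h(69,43)=(69*31+43)%997=188 [pair 2] h(90,90)=(90*31+90)%997=886 [pair 3] -> [83, 245, 188, 886]
  Sibling for proof at L0: 88
L2: h(83,245)=(83*31+245)%997=824 [pair 0] h(188,886)=(188*31+886)%997=732 [pair 1] -> [824, 732]
  Sibling for proof at L1: 245
L3: h(824,732)=(824*31+732)%997=354 [pair 0] -> [354]
  Sibling for proof at L2: 732
Root: 354
Proof path (sibling hashes from leaf to root): [88, 245, 732]

Answer: 88 245 732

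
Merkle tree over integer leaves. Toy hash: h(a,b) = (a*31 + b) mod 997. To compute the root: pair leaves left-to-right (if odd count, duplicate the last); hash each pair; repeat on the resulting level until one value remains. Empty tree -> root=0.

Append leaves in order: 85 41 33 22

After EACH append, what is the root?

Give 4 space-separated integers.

Answer: 85 682 264 253

Derivation:
After append 85 (leaves=[85]):
  L0: [85]
  root=85
After append 41 (leaves=[85, 41]):
  L0: [85, 41]
  L1: h(85,41)=(85*31+41)%997=682 -> [682]
  root=682
After append 33 (leaves=[85, 41, 33]):
  L0: [85, 41, 33]
  L1: h(85,41)=(85*31+41)%997=682 h(33,33)=(33*31+33)%997=59 -> [682, 59]
  L2: h(682,59)=(682*31+59)%997=264 -> [264]
  root=264
After append 22 (leaves=[85, 41, 33, 22]):
  L0: [85, 41, 33, 22]
  L1: h(85,41)=(85*31+41)%997=682 h(33,22)=(33*31+22)%997=48 -> [682, 48]
  L2: h(682,48)=(682*31+48)%997=253 -> [253]
  root=253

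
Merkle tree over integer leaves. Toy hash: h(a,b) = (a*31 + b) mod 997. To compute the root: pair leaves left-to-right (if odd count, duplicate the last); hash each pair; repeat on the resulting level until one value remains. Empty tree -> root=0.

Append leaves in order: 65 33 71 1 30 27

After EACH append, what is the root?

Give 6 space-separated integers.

After append 65 (leaves=[65]):
  L0: [65]
  root=65
After append 33 (leaves=[65, 33]):
  L0: [65, 33]
  L1: h(65,33)=(65*31+33)%997=54 -> [54]
  root=54
After append 71 (leaves=[65, 33, 71]):
  L0: [65, 33, 71]
  L1: h(65,33)=(65*31+33)%997=54 h(71,71)=(71*31+71)%997=278 -> [54, 278]
  L2: h(54,278)=(54*31+278)%997=955 -> [955]
  root=955
After append 1 (leaves=[65, 33, 71, 1]):
  L0: [65, 33, 71, 1]
  L1: h(65,33)=(65*31+33)%997=54 h(71,1)=(71*31+1)%997=208 -> [54, 208]
  L2: h(54,208)=(54*31+208)%997=885 -> [885]
  root=885
After append 30 (leaves=[65, 33, 71, 1, 30]):
  L0: [65, 33, 71, 1, 30]
  L1: h(65,33)=(65*31+33)%997=54 h(71,1)=(71*31+1)%997=208 h(30,30)=(30*31+30)%997=960 -> [54, 208, 960]
  L2: h(54,208)=(54*31+208)%997=885 h(960,960)=(960*31+960)%997=810 -> [885, 810]
  L3: h(885,810)=(885*31+810)%997=329 -> [329]
  root=329
After append 27 (leaves=[65, 33, 71, 1, 30, 27]):
  L0: [65, 33, 71, 1, 30, 27]
  L1: h(65,33)=(65*31+33)%997=54 h(71,1)=(71*31+1)%997=208 h(30,27)=(30*31+27)%997=957 -> [54, 208, 957]
  L2: h(54,208)=(54*31+208)%997=885 h(957,957)=(957*31+957)%997=714 -> [885, 714]
  L3: h(885,714)=(885*31+714)%997=233 -> [233]
  root=233

Answer: 65 54 955 885 329 233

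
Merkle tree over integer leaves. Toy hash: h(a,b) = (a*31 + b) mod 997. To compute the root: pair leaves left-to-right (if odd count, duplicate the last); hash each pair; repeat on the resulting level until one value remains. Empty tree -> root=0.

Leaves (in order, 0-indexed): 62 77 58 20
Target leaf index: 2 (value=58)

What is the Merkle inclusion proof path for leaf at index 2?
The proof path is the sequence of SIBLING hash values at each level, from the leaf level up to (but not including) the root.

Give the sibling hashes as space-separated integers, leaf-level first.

Answer: 20 5

Derivation:
L0 (leaves): [62, 77, 58, 20], target index=2
L1: h(62,77)=(62*31+77)%997=5 [pair 0] h(58,20)=(58*31+20)%997=821 [pair 1] -> [5, 821]
  Sibling for proof at L0: 20
L2: h(5,821)=(5*31+821)%997=976 [pair 0] -> [976]
  Sibling for proof at L1: 5
Root: 976
Proof path (sibling hashes from leaf to root): [20, 5]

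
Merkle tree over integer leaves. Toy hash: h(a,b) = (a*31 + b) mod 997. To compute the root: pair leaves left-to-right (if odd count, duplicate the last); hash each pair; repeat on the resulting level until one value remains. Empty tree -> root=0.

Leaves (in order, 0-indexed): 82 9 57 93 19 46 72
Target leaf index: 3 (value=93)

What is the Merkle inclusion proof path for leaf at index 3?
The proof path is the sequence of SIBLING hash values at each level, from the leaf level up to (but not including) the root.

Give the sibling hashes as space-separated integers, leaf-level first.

Answer: 57 557 55

Derivation:
L0 (leaves): [82, 9, 57, 93, 19, 46, 72], target index=3
L1: h(82,9)=(82*31+9)%997=557 [pair 0] h(57,93)=(57*31+93)%997=863 [pair 1] h(19,46)=(19*31+46)%997=635 [pair 2] h(72,72)=(72*31+72)%997=310 [pair 3] -> [557, 863, 635, 310]
  Sibling for proof at L0: 57
L2: h(557,863)=(557*31+863)%997=184 [pair 0] h(635,310)=(635*31+310)%997=55 [pair 1] -> [184, 55]
  Sibling for proof at L1: 557
L3: h(184,55)=(184*31+55)%997=774 [pair 0] -> [774]
  Sibling for proof at L2: 55
Root: 774
Proof path (sibling hashes from leaf to root): [57, 557, 55]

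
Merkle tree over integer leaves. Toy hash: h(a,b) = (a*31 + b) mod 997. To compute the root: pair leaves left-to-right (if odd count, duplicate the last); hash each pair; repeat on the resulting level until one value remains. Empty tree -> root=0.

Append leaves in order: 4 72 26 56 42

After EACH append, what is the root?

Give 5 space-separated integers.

Answer: 4 196 926 956 860

Derivation:
After append 4 (leaves=[4]):
  L0: [4]
  root=4
After append 72 (leaves=[4, 72]):
  L0: [4, 72]
  L1: h(4,72)=(4*31+72)%997=196 -> [196]
  root=196
After append 26 (leaves=[4, 72, 26]):
  L0: [4, 72, 26]
  L1: h(4,72)=(4*31+72)%997=196 h(26,26)=(26*31+26)%997=832 -> [196, 832]
  L2: h(196,832)=(196*31+832)%997=926 -> [926]
  root=926
After append 56 (leaves=[4, 72, 26, 56]):
  L0: [4, 72, 26, 56]
  L1: h(4,72)=(4*31+72)%997=196 h(26,56)=(26*31+56)%997=862 -> [196, 862]
  L2: h(196,862)=(196*31+862)%997=956 -> [956]
  root=956
After append 42 (leaves=[4, 72, 26, 56, 42]):
  L0: [4, 72, 26, 56, 42]
  L1: h(4,72)=(4*31+72)%997=196 h(26,56)=(26*31+56)%997=862 h(42,42)=(42*31+42)%997=347 -> [196, 862, 347]
  L2: h(196,862)=(196*31+862)%997=956 h(347,347)=(347*31+347)%997=137 -> [956, 137]
  L3: h(956,137)=(956*31+137)%997=860 -> [860]
  root=860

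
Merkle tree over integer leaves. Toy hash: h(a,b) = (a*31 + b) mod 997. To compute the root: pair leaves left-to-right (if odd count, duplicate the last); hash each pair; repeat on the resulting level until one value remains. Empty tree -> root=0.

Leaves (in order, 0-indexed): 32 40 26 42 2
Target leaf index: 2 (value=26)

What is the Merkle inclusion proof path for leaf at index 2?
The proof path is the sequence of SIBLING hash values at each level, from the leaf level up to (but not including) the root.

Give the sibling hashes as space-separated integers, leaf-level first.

Answer: 42 35 54

Derivation:
L0 (leaves): [32, 40, 26, 42, 2], target index=2
L1: h(32,40)=(32*31+40)%997=35 [pair 0] h(26,42)=(26*31+42)%997=848 [pair 1] h(2,2)=(2*31+2)%997=64 [pair 2] -> [35, 848, 64]
  Sibling for proof at L0: 42
L2: h(35,848)=(35*31+848)%997=936 [pair 0] h(64,64)=(64*31+64)%997=54 [pair 1] -> [936, 54]
  Sibling for proof at L1: 35
L3: h(936,54)=(936*31+54)%997=157 [pair 0] -> [157]
  Sibling for proof at L2: 54
Root: 157
Proof path (sibling hashes from leaf to root): [42, 35, 54]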